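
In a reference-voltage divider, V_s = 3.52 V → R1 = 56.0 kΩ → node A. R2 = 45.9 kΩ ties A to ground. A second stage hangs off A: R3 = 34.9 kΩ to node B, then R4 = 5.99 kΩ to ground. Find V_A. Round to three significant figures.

Looking into the second stage from A: R3 + R4 = 40.89 kΩ appears in parallel with R2.
Effective lower resistance at A: R2 ‖ 40.89 = 21.63 kΩ.
So V_A = 3.52 × 0.2786 = 0.9806 V.

V_A ≈ 0.981 V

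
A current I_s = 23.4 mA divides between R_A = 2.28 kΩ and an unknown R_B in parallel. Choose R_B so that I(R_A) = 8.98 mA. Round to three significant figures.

Two-branch current divider: I_A = I_s · R_B/(R_A + R_B).
8.98/23.4 = R_B/(R_A + R_B) → R_B = R_A · (0.3838)/(1 − 0.3838) = 2.28 × 0.6227 = 1.420 kΩ.

R_B ≈ 1.42 kΩ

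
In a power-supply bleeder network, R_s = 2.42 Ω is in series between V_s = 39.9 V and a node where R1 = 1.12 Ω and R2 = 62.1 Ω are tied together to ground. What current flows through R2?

Combine the parallel branches: R_p = (1/1.12 + 1/62.1)⁻¹ = 1.100 Ω.
Node voltage V_A = V_s · R_p/(R_s + R_p) = 39.9 × 0.3125 = 12.47 V.
I(R2) = V_A / R2 = 12.47/62.1 = 0.2008 A.

I ≈ 0.201 A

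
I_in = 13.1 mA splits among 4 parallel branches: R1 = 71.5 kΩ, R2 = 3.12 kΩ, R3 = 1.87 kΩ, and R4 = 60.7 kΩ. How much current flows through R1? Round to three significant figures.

Conductances: ΣG = 1/71.5 + 1/3.12 + 1/1.87 + 1/60.7 = 0.8857 (1/kΩ).
R1 takes the fraction G_k/ΣG = 0.01399/0.8857 = 0.01579, so I = 13.1 × 0.01579 = 0.2069 mA.

I ≈ 0.207 mA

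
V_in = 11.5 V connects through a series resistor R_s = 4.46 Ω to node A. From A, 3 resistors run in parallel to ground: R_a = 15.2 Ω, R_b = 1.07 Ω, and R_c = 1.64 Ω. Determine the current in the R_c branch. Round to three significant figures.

I ≈ 0.857 A

Parallel bank: R_p = 1/(1/15.2 + 1/1.07 + 1/1.64) = 0.6211 Ω.
V_A = 11.5 × 0.6211/5.081 = 1.406 V.
I(R_c) = V_A / R_c = 1.406/1.64 = 0.8571 A.
(Check via current divider: I_total = 2.263 A; share G_k/ΣG = 0.3787 → same result.)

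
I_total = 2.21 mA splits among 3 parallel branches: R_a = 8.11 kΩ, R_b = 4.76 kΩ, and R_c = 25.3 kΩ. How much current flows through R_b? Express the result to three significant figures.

Conductances: ΣG = 1/8.11 + 1/4.76 + 1/25.3 = 0.3729 (1/kΩ).
Current divider: I(R_b) = I_total · G_k/ΣG = 2.21 × (0.2101/0.3729) = 2.21 × 0.5634 = 1.245 mA.

I ≈ 1.25 mA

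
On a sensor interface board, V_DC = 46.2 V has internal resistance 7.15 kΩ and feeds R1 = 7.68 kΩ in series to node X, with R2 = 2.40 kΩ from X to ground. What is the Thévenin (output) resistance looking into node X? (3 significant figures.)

R1' = 7.15 + 7.68 = 14.83 kΩ (source resistance + R1).
With V_DC suppressed (replaced by a short), R_th = R1' ‖ R2 = (14.83 × 2.40)/(14.83 + 2.40) = 2.066 kΩ.

R_th ≈ 2.07 kΩ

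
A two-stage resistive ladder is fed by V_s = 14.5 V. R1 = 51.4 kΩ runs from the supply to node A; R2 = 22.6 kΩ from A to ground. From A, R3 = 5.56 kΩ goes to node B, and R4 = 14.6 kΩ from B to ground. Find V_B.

Looking into the second stage from A: R3 + R4 = 20.16 kΩ appears in parallel with R2.
R2 ‖ (R3+R4) = 10.66 kΩ.
First divider: V_A = V_s · 10.66/(51.4 + 10.66) = 2.490 V.
Stage 2 is unloaded, so V_B = V_A · R4/(R3+R4) = 2.490 × 14.6/20.16 = 1.803 V.

V_B ≈ 1.80 V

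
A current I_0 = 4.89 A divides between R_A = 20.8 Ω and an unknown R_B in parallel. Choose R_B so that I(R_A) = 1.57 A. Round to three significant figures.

Two-branch current divider: I_A = I_0 · R_B/(R_A + R_B).
With f = 0.3211, R_B = R_A · f/(1−f) = 20.8 × 0.4729 = 9.836 Ω.

R_B ≈ 9.84 Ω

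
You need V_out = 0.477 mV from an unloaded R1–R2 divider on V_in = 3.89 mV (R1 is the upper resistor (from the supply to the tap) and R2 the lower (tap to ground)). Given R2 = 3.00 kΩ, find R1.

R1 ≈ 21.5 kΩ

The divider ratio is R2/(R1+R2) = 0.477/3.89 = 0.1226.
R1 = R2·(1/k − 1) = 3.00 × 7.155 = 21.47 kΩ.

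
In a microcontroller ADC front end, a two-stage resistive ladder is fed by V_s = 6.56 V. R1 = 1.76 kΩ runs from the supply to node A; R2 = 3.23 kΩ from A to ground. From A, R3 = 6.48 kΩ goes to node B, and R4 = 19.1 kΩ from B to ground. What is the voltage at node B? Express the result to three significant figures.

Node A sees R2 in parallel with the series input of stage 2, R3 + R4 = 25.58 kΩ.
Effective lower resistance at A: R2 ‖ 25.58 = 2.868 kΩ.
V_A = 6.56 × 2.868/(1.76 + 2.868) = 4.065 V.
V_B = V_A × 0.7467 = 3.035 V.

V_B ≈ 3.04 V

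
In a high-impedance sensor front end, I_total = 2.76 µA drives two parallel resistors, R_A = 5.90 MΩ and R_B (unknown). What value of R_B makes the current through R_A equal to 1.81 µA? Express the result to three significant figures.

R_B ≈ 11.2 MΩ

The fraction through R_A equals R_B/(R_A+R_B).
With f = 0.6558, R_B = R_A · f/(1−f) = 5.90 × 1.905 = 11.24 MΩ.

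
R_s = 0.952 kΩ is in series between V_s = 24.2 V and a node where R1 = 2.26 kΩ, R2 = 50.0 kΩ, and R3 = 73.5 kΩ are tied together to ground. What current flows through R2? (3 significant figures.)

I ≈ 0.333 mA

Equivalent of the parallel group: R_p = 2.100 kΩ.
V_A = 24.2 × 2.100/3.052 = 16.65 V.
Branch current I = V_A/R2 = 16.65/50.0 = 0.3331 mA.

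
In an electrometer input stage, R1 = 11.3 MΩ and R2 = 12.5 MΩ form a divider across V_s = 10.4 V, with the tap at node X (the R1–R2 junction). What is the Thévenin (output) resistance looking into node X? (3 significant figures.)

R_th ≈ 5.93 MΩ

Zeroing V_s shorts the top of R1 to ground, so R_th = R1 ‖ R2 = 5.935 MΩ.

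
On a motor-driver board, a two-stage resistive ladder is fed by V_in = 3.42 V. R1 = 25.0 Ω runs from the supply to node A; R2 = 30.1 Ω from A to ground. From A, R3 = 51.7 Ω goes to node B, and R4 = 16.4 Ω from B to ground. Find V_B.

Node A sees R2 in parallel with the series input of stage 2, R3 + R4 = 68.10 Ω.
R2 ‖ (R3+R4) = 20.87 Ω.
First divider: V_A = V_in · 20.87/(25.0 + 20.87) = 1.556 V.
Then the unloaded second divider: V_B = V_A × R4/(R3+R4) = 1.556 × 0.2408 = 0.3748 V.

V_B ≈ 0.375 V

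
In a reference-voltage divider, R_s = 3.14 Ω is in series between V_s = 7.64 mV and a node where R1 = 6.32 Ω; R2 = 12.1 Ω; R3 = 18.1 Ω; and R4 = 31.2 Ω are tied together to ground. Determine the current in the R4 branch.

I ≈ 0.121 mA

Combine the parallel branches: R_p = (1/6.32 + 1/12.1 + 1/18.1 + 1/31.2)⁻¹ = 3.047 Ω.
Node voltage V_A = V_s · R_p/(R_s + R_p) = 7.64 × 0.4925 = 3.763 mV.
Branch current I = V_A/R4 = 3.763/31.2 = 0.1206 mA.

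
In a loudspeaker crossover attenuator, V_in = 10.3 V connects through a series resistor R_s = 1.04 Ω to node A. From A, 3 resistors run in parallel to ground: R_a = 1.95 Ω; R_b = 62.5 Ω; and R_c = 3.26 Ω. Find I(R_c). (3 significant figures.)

I ≈ 1.69 A

Combine the parallel branches: R_p = (1/1.95 + 1/62.5 + 1/3.26)⁻¹ = 1.197 Ω.
V_A by voltage divider: V_A = 10.3 × 1.197/(1.04 + 1.197) = 5.511 V.
I(R_c) = V_A / R_c = 5.511/3.26 = 1.690 A.
(Equivalently: I_total = 4.605 A, then current-divider fraction G_k/ΣG = 0.3671.)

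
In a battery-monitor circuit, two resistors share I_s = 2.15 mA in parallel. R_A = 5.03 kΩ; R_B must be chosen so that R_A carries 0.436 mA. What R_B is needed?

R_B ≈ 1.28 kΩ

The fraction through R_A equals R_B/(R_A+R_B).
With f = 0.2028, R_B = R_A · f/(1−f) = 5.03 × 0.2544 = 1.280 kΩ.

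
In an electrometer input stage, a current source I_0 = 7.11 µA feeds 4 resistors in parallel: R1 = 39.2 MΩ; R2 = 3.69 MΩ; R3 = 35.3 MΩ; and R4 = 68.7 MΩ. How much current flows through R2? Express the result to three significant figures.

I ≈ 5.68 µA

ΣG = 1/39.2 + 1/3.69 + 1/35.3 + 1/68.7 = 0.3394.
By the current-divider rule, I = I_0 · G_k/ΣG = 7.11 × 0.7985 = 5.677 µA.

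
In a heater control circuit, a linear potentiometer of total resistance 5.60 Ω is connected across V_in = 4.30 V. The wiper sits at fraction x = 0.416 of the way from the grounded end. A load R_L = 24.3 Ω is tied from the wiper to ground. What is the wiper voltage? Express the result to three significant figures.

Split the track: R_lower = x·R_p = 2.330 Ω, R_upper = (1−x)·R_p = 3.270 Ω.
Lower segment in parallel with the load: 2.330 ‖ 24.3 = 2.126 Ω.
Loaded-divider output: V_out = 4.30 × 0.3939 = 1.694 V.

V_out ≈ 1.69 V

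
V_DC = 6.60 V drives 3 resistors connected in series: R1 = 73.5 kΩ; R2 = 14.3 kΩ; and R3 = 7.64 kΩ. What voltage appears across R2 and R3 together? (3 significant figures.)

V ≈ 1.52 V

Series total: ΣR = 73.5 + 14.3 + 7.64 = 95.44 kΩ.
R_{R2..R3} = 14.3 + 7.64 = 21.94 kΩ.
By the voltage-divider rule, V = 6.60 × 21.94/95.44 = 1.517 V.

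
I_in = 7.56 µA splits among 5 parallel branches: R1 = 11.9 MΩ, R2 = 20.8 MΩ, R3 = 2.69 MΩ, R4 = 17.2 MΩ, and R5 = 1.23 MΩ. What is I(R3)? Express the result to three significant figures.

Conductances: ΣG = 1/11.9 + 1/20.8 + 1/2.69 + 1/17.2 + 1/1.23 = 1.375 (1/MΩ).
By the current-divider rule, I = I_in · G_k/ΣG = 7.56 × 0.2704 = 2.044 µA.

I ≈ 2.04 µA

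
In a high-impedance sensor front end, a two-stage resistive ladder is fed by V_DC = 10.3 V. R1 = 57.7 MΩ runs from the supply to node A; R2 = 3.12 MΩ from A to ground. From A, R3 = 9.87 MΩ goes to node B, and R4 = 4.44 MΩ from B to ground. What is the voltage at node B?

V_B ≈ 0.136 V

The second stage (R3 + R4 = 14.31 MΩ) loads node A in parallel with R2.
R2 ‖ (R3+R4) = 2.562 MΩ.
V_A = 10.3 × 2.562/(57.7 + 2.562) = 0.4378 V.
Stage 2 is unloaded, so V_B = V_A · R4/(R3+R4) = 0.4378 × 4.44/14.31 = 0.1358 V.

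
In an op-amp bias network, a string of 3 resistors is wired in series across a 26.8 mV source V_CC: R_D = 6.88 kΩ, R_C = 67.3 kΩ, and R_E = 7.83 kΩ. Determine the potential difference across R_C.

V ≈ 22.0 mV

Series total: ΣR = 6.88 + 67.3 + 7.83 = 82.01 kΩ.
Voltage divider: V = V_CC · (67.30 / 82.01) = 26.8 × 0.8206 = 21.99 mV.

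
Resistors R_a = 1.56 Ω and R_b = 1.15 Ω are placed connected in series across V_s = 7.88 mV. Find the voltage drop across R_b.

V ≈ 3.34 mV

ΣR = 1.56 + 1.15 = 2.710 Ω.
By the voltage-divider rule, V = 7.88 × 1.150/2.710 = 3.344 mV.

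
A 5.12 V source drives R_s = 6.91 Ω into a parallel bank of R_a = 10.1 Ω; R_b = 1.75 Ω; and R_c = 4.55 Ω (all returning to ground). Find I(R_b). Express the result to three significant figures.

Combine the parallel branches: R_p = (1/10.1 + 1/1.75 + 1/4.55)⁻¹ = 1.123 Ω.
V_A = 5.12 × 1.123/8.033 = 0.7159 V.
I(R_b) = V_A / R_b = 0.7159/1.75 = 0.4091 A.

I ≈ 0.409 A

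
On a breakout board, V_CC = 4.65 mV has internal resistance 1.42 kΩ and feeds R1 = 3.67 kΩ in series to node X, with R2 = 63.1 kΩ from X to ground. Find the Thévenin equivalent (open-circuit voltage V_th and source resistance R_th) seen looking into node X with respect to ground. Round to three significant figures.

V_th ≈ 4.30 mV, R_th ≈ 4.71 kΩ

R1' = 1.42 + 3.67 = 5.090 kΩ (source resistance + R1).
With X open, the divider is unloaded: V_th = 4.65 × 63.1/68.19 = 4.303 mV.
Looking into X with the source shorted: R_th = R1'·R2/(R1'+R2) = 5.090 × 63.1/68.19 = 4.710 kΩ.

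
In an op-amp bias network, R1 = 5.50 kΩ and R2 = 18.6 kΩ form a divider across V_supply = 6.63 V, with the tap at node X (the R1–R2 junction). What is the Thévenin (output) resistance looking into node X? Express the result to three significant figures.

Looking into X with the source shorted: R_th = R1·R2/(R1+R2) = 5.500 × 18.6/24.10 = 4.245 kΩ.

R_th ≈ 4.24 kΩ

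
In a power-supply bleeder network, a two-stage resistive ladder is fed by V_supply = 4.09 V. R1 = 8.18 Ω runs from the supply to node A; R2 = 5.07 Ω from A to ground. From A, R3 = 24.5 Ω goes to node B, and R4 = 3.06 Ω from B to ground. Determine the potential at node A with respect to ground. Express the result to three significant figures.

V_A ≈ 1.41 V

Node A sees R2 in parallel with the series input of stage 2, R3 + R4 = 27.56 Ω.
R2 ‖ (R3+R4) = 4.282 Ω.
First divider: V_A = V_supply · 4.282/(8.18 + 4.282) = 1.405 V.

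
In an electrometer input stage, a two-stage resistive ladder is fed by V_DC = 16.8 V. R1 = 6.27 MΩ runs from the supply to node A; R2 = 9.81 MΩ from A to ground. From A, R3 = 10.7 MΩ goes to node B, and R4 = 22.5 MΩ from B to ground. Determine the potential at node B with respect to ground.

V_B ≈ 6.23 V

Looking into the second stage from A: R3 + R4 = 33.20 MΩ appears in parallel with R2.
R2 ‖ (R3+R4) = 7.572 MΩ.
V_A = 16.8 × 7.572/(6.27 + 7.572) = 9.190 V.
Then the unloaded second divider: V_B = V_A × R4/(R3+R4) = 9.190 × 0.6777 = 6.228 V.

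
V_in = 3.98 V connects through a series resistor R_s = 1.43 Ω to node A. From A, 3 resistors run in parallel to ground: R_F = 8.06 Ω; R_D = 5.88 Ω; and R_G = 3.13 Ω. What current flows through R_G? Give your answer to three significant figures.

Combine the parallel branches: R_p = (1/8.06 + 1/5.88 + 1/3.13)⁻¹ = 1.630 Ω.
V_A = 3.98 × 1.630/3.060 = 2.120 V.
Branch current I = V_A/R_G = 2.120/3.13 = 0.6773 A.

I ≈ 0.677 A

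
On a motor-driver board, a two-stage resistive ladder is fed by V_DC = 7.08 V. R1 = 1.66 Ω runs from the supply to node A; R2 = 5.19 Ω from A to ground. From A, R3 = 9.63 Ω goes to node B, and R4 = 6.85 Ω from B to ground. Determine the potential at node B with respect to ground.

Node A sees R2 in parallel with the series input of stage 2, R3 + R4 = 16.48 Ω.
Effective lower resistance at A: R2 ‖ 16.48 = 3.947 Ω.
First divider: V_A = V_DC · 3.947/(1.66 + 3.947) = 4.984 V.
Then the unloaded second divider: V_B = V_A × R4/(R3+R4) = 4.984 × 0.4157 = 2.072 V.

V_B ≈ 2.07 V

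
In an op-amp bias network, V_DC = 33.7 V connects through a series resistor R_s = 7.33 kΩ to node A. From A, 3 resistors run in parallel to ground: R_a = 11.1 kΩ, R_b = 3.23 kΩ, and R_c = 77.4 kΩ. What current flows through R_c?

Equivalent of the parallel group: R_p = 2.424 kΩ.
V_A by voltage divider: V_A = 33.7 × 2.424/(7.33 + 2.424) = 8.374 V.
I(R_c) = V_A / R_c = 8.374/77.4 = 0.1082 mA.

I ≈ 0.108 mA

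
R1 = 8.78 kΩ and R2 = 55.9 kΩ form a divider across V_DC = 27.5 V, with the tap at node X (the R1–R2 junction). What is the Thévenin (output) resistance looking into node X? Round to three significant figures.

R_th ≈ 7.59 kΩ

Zeroing V_DC shorts the top of R1 to ground, so R_th = R1 ‖ R2 = 7.588 kΩ.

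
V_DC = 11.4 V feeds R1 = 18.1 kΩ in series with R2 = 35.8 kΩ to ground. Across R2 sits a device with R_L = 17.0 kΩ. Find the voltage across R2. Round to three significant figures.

V_out ≈ 4.44 V

First combine the lower leg with the load: R2 ‖ R_L = 11.53 kΩ.
Then V_out = V_DC · R2'/(R1 + R2') = 11.4 × 11.53/29.63 = 4.435 V.
(Unloaded it would be 7.57 V; the load pulls it down.)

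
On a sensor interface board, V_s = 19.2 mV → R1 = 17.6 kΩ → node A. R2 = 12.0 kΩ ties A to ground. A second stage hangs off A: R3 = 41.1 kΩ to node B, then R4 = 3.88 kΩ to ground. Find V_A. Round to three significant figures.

Node A sees R2 in parallel with the series input of stage 2, R3 + R4 = 44.98 kΩ.
Effective lower resistance at A: R2 ‖ 44.98 = 9.473 kΩ.
First divider: V_A = V_s · 9.473/(17.6 + 9.473) = 6.718 mV.

V_A ≈ 6.72 mV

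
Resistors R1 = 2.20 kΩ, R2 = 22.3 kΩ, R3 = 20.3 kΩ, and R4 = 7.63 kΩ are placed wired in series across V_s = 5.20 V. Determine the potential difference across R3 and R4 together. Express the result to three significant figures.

V ≈ 2.77 V

Total series resistance ΣR = 2.20 + 22.3 + 20.3 + 7.63 = 52.43 kΩ.
R_{R3..R4} = 20.3 + 7.63 = 27.93 kΩ.
By the voltage-divider rule, V = 5.20 × 27.93/52.43 = 2.770 V.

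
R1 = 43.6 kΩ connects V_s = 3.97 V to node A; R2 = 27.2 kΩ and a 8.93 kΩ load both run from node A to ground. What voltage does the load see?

First combine the lower leg with the load: R2 ‖ R_L = 6.723 kΩ.
Then V_out = V_s · R2'/(R1 + R2') = 3.97 × 6.723/50.32 = 0.5304 V.
(Unloaded it would be 1.53 V; the load pulls it down.)

V_out ≈ 0.530 V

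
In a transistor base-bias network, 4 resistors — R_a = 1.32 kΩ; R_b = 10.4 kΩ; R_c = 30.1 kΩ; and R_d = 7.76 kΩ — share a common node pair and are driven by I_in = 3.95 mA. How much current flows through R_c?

ΣG = 1/1.32 + 1/10.4 + 1/30.1 + 1/7.76 = 1.016.
Current divider: I(R_c) = I_in · G_k/ΣG = 3.95 × (0.03322/1.016) = 3.95 × 0.03271 = 0.1292 mA.

I ≈ 0.129 mA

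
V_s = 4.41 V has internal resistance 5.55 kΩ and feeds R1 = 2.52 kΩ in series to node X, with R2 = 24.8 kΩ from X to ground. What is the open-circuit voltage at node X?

V_th ≈ 3.33 V

R1' = 5.55 + 2.52 = 8.070 kΩ (source resistance + R1).
Open-circuit (no load on X): V_th = V_s · R2/(R1' + R2) = 4.41 × 24.8/(8.070 + 24.8) = 3.327 V.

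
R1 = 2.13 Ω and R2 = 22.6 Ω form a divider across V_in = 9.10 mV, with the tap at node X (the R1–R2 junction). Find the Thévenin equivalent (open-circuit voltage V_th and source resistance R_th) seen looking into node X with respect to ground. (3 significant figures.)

V_th ≈ 8.32 mV, R_th ≈ 1.95 Ω

Open-circuit (no load on X): V_th = V_in · R2/(R1 + R2) = 9.10 × 22.6/(2.130 + 22.6) = 8.316 mV.
Looking into X with the source shorted: R_th = R1·R2/(R1+R2) = 2.130 × 22.6/24.73 = 1.947 Ω.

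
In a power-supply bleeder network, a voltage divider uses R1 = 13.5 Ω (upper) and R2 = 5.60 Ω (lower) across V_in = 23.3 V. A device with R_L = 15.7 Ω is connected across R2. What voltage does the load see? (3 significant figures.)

V_out ≈ 5.46 V

First combine the lower leg with the load: R2 ‖ R_L = 4.128 Ω.
Now apply the divider: V_out = 23.3 × 0.2342 = 5.456 V.
(Unloaded it would be 6.83 V; the load pulls it down.)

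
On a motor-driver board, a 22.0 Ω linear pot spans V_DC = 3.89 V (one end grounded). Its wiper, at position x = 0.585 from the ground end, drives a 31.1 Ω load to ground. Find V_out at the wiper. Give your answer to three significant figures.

Split the track: R_lower = x·R_p = 12.87 Ω, R_upper = (1−x)·R_p = 9.130 Ω.
Lower segment in parallel with the load: 12.87 ‖ 31.1 = 9.103 Ω.
Then V_out = V_DC · 9.103/(9.130 + 9.103) = 1.942 V.

V_out ≈ 1.94 V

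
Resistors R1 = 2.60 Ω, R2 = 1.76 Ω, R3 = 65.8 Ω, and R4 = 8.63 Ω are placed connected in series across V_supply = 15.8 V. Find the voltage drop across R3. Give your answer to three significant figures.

Series total: ΣR = 2.60 + 1.76 + 65.8 + 8.63 = 78.79 Ω.
V = V_supply · R/ΣR = 15.8 × 0.8351 = 13.20 V.

V ≈ 13.2 V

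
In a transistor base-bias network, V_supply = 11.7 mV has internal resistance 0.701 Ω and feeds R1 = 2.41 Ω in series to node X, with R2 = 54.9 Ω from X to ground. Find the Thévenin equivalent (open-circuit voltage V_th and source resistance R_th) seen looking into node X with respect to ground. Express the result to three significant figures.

V_th ≈ 11.1 mV, R_th ≈ 2.94 Ω

R1' = 0.701 + 2.41 = 3.111 Ω (source resistance + R1).
With X open, the divider is unloaded: V_th = 11.7 × 54.9/58.01 = 11.07 mV.
Zeroing V_supply shorts the top of R1' to ground, so R_th = R1' ‖ R2 = 2.944 Ω.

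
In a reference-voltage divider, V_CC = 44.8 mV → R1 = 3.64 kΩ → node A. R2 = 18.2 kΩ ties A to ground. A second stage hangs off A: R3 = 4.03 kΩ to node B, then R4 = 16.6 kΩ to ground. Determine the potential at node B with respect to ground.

The second stage (R3 + R4 = 20.63 kΩ) loads node A in parallel with R2.
Effective lower resistance at A: R2 ‖ 20.63 = 9.669 kΩ.
V_A = 44.8 × 9.669/(3.64 + 9.669) = 32.55 mV.
Then the unloaded second divider: V_B = V_A × R4/(R3+R4) = 32.55 × 0.8047 = 26.19 mV.

V_B ≈ 26.2 mV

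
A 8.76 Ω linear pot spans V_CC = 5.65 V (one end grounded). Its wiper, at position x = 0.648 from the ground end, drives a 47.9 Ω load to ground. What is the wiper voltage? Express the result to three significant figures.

V_out ≈ 3.51 V

Split the track: R_lower = x·R_p = 5.676 Ω, R_upper = (1−x)·R_p = 3.084 Ω.
Lower segment in parallel with the load: 5.676 ‖ 47.9 = 5.075 Ω.
Loaded-divider output: V_out = 5.65 × 0.6221 = 3.515 V.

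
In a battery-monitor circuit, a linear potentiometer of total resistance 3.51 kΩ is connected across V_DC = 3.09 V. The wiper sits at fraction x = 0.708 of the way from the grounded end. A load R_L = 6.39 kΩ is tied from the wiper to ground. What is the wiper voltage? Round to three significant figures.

The pot divides into 1.025 kΩ above the wiper and 2.485 kΩ below.
Lower segment in parallel with the load: 2.485 ‖ 6.39 = 1.789 kΩ.
V_out = 3.09 × 1.789/(1.025 + 1.789) = 1.965 V.
(Unloaded: V_out = x·V_DC = 2.19 V.)

V_out ≈ 1.96 V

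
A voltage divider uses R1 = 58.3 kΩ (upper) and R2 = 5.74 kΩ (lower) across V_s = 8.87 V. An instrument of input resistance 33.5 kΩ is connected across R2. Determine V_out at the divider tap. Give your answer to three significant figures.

V_out ≈ 0.688 V

The load sits in parallel with R2, giving an effective lower resistance R2' = R2·R_L/(R2+R_L) = 4.900 kΩ.
Voltage divider with the loaded lower leg: V_out = 8.87 × 4.900/(58.3 + 4.900) = 8.87 × 0.07754 = 0.6878 V.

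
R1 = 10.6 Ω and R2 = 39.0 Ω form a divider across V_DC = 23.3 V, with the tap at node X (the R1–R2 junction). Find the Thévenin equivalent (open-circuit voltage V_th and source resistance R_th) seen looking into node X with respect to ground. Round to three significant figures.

V_th is the unloaded tap voltage: V_DC · R2/(R1+R2) = 23.3 × 0.7863 = 18.32 V.
Looking into X with the source shorted: R_th = R1·R2/(R1+R2) = 10.60 × 39.0/49.60 = 8.335 Ω.

V_th ≈ 18.3 V, R_th ≈ 8.33 Ω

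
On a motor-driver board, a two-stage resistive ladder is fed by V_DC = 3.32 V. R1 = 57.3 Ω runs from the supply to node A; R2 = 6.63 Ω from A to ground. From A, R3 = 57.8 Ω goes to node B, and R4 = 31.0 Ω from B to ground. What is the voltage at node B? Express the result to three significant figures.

The second stage (R3 + R4 = 88.80 Ω) loads node A in parallel with R2.
R2 ‖ (R3+R4) = 6.169 Ω.
So V_A = 3.32 × 0.09720 = 0.3227 V.
Then the unloaded second divider: V_B = V_A × R4/(R3+R4) = 0.3227 × 0.3491 = 0.1127 V.

V_B ≈ 0.113 V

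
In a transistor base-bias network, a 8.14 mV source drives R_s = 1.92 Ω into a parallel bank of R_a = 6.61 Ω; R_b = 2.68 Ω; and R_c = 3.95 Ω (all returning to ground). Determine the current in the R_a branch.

Equivalent of the parallel group: R_p = 1.286 Ω.
V_A by voltage divider: V_A = 8.14 × 1.286/(1.92 + 1.286) = 3.265 mV.
Branch current I = V_A/R_a = 3.265/6.61 = 0.4940 mA.
(Equivalently: I_total = 2.539 mA, then current-divider fraction G_k/ΣG = 0.1946.)

I ≈ 0.494 mA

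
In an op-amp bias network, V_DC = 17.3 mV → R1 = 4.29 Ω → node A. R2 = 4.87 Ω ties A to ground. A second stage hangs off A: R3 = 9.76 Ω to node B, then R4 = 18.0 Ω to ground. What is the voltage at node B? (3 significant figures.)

Node A sees R2 in parallel with the series input of stage 2, R3 + R4 = 27.76 Ω.
R2 ‖ (R3+R4) = 4.143 Ω.
V_A = 17.3 × 4.143/(4.29 + 4.143) = 8.499 mV.
Then the unloaded second divider: V_B = V_A × R4/(R3+R4) = 8.499 × 0.6484 = 5.511 mV.

V_B ≈ 5.51 mV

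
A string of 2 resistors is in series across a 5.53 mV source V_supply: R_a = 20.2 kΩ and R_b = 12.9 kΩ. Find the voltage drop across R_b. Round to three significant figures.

ΣR = 20.2 + 12.9 = 33.10 kΩ.
By the voltage-divider rule, V = 5.53 × 12.90/33.10 = 2.155 mV.

V ≈ 2.16 mV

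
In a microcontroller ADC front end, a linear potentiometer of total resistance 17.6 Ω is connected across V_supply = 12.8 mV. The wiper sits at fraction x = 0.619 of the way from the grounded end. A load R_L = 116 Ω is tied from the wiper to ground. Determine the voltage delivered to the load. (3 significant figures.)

V_out ≈ 7.65 mV

Split the track: R_lower = x·R_p = 10.89 Ω, R_upper = (1−x)·R_p = 6.706 Ω.
R_L loads the lower segment: effective lower R = 9.959 Ω.
Then V_out = V_supply · 9.959/(6.706 + 9.959) = 7.649 mV.
(Unloaded: V_out = x·V_supply = 7.92 mV.)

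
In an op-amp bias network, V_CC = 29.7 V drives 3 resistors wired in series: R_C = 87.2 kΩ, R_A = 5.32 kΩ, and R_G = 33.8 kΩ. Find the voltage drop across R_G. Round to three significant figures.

V ≈ 7.95 V

Series total: ΣR = 87.2 + 5.32 + 33.8 = 126.3 kΩ.
Voltage divider: V = V_CC · (33.80 / 126.3) = 29.7 × 0.2676 = 7.947 V.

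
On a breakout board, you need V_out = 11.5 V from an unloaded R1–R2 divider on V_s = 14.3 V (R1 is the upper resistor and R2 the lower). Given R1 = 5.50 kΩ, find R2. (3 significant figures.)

Required fraction k = V_out/V_s = 0.8042.
So R2 = R1 · V_out/(V_s − V_out) = 5.50 × 11.5/(14.3 − 11.5) = 5.50 × 4.107 = 22.59 kΩ.

R2 ≈ 22.6 kΩ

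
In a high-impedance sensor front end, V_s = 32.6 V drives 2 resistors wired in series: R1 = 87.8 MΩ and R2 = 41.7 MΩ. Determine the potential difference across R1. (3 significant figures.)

Total series resistance ΣR = 87.8 + 41.7 = 129.5 MΩ.
V = V_s · R/ΣR = 32.6 × 0.6780 = 22.10 V.

V ≈ 22.1 V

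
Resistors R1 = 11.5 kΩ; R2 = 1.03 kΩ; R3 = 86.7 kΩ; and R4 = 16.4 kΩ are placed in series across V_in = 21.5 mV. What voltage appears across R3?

Total series resistance ΣR = 11.5 + 1.03 + 86.7 + 16.4 = 115.6 kΩ.
By the voltage-divider rule, V = 21.5 × 86.70/115.6 = 16.12 mV.

V ≈ 16.1 mV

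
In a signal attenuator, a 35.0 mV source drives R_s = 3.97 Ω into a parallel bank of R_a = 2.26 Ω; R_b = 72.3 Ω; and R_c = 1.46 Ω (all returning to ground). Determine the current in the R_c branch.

Equivalent of the parallel group: R_p = 0.8762 Ω.
V_A = 35.0 × 0.8762/4.846 = 6.328 mV.
Branch current I = V_A/R_c = 6.328/1.46 = 4.334 mA.
(Check via current divider: I_total = 7.222 mA; share G_k/ΣG = 0.6002 → same result.)

I ≈ 4.33 mA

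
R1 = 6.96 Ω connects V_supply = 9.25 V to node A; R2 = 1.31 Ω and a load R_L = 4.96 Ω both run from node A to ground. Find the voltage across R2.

R2 ‖ R_L = (1.31 × 4.96)/(1.31 + 4.96) = 1.036 Ω.
Voltage divider with the loaded lower leg: V_out = 9.25 × 1.036/(6.96 + 1.036) = 9.25 × 0.1296 = 1.199 V.

V_out ≈ 1.20 V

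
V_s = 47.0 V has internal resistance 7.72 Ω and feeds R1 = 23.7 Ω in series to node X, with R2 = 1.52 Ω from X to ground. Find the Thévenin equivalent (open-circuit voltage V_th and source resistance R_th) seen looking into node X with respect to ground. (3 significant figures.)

V_th ≈ 2.17 V, R_th ≈ 1.45 Ω

R1' = 7.72 + 23.7 = 31.42 Ω (source resistance + R1).
V_th is the unloaded tap voltage: V_s · R2/(R1'+R2) = 47.0 × 0.04614 = 2.169 V.
Looking into X with the source shorted: R_th = R1'·R2/(R1'+R2) = 31.42 × 1.52/32.94 = 1.450 Ω.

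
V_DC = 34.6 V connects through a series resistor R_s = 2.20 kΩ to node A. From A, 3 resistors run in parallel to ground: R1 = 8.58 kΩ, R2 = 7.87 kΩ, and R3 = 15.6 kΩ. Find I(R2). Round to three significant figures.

I ≈ 2.62 mA

Combine the parallel branches: R_p = (1/8.58 + 1/7.87 + 1/15.6)⁻¹ = 3.250 kΩ.
V_A = 34.6 × 3.250/5.450 = 20.63 V.
Branch current I = V_A/R2 = 20.63/7.87 = 2.622 mA.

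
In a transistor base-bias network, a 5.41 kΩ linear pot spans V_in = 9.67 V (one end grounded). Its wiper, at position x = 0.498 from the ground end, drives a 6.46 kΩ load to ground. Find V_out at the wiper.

V_out ≈ 3.98 V

Lower segment x·R_p = 2.694 kΩ; upper segment (1−x)·R_p = 2.716 kΩ.
Lower segment in parallel with the load: 2.694 ‖ 6.46 = 1.901 kΩ.
Then V_out = V_in · 1.901/(2.716 + 1.901) = 3.982 V.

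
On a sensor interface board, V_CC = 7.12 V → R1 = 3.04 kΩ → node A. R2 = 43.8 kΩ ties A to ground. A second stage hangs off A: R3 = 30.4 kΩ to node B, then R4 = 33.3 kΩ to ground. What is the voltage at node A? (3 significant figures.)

V_A ≈ 6.37 V

Node A sees R2 in parallel with the series input of stage 2, R3 + R4 = 63.70 kΩ.
Effective lower resistance at A: R2 ‖ 63.70 = 25.95 kΩ.
So V_A = 7.12 × 0.8952 = 6.373 V.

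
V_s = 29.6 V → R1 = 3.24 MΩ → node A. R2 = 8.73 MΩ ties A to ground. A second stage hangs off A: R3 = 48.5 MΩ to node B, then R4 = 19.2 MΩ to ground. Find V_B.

Node A sees R2 in parallel with the series input of stage 2, R3 + R4 = 67.70 MΩ.
R2 ‖ (R3+R4) = 7.733 MΩ.
V_A = 29.6 × 7.733/(3.24 + 7.733) = 20.86 V.
V_B = V_A × 0.2836 = 5.916 V.

V_B ≈ 5.92 V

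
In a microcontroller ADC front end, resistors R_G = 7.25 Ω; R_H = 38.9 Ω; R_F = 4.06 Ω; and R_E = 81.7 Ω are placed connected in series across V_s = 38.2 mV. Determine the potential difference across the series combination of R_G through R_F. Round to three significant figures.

V ≈ 14.5 mV

Series total: ΣR = 7.25 + 38.9 + 4.06 + 81.7 = 131.9 Ω.
R_{R_G..R_F} = 7.25 + 38.9 + 4.06 = 50.21 Ω.
By the voltage-divider rule, V = 38.2 × 50.21/131.9 = 14.54 mV.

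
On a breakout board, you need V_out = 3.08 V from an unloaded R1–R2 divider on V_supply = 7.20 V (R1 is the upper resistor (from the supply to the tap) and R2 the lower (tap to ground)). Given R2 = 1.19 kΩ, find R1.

R1 ≈ 1.59 kΩ

Required fraction k = V_out/V_supply = 0.4278.
Rearranging, R1 = R2·(1−k)/k = 1.19 × 1.338 = 1.592 kΩ.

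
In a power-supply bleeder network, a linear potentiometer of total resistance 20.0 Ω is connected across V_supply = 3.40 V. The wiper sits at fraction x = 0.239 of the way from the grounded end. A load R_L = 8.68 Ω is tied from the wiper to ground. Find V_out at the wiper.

The pot divides into 15.22 Ω above the wiper and 4.780 Ω below.
(x·R_p) ‖ R_L = 3.082 Ω.
V_out = 3.40 × 3.082/(15.22 + 3.082) = 0.5726 V.

V_out ≈ 0.573 V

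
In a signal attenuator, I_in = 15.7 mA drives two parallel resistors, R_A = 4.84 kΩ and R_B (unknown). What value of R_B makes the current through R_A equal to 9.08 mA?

Two-branch current divider: I_A = I_in · R_B/(R_A + R_B).
With f = 0.5783, R_B = R_A · f/(1−f) = 4.84 × 1.372 = 6.639 kΩ.

R_B ≈ 6.64 kΩ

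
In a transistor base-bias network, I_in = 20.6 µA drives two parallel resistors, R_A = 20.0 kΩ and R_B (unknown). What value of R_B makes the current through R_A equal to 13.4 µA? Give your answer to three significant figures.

The fraction through R_A equals R_B/(R_A+R_B).
With f = 0.6505, R_B = R_A · f/(1−f) = 20.0 × 1.861 = 37.22 kΩ.

R_B ≈ 37.2 kΩ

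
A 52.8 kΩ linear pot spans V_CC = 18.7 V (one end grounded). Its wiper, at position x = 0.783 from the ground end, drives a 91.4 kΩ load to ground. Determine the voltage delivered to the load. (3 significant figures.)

V_out ≈ 13.3 V

The pot divides into 11.46 kΩ above the wiper and 41.34 kΩ below.
R_L loads the lower segment: effective lower R = 28.47 kΩ.
V_out = 18.7 × 28.47/(11.46 + 28.47) = 13.33 V.
(Unloaded: V_out = x·V_CC = 14.6 V.)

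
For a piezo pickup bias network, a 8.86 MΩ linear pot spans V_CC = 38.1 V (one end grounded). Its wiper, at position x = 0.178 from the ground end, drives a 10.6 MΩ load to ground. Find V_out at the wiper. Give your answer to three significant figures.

The pot divides into 7.283 MΩ above the wiper and 1.577 MΩ below.
Lower segment in parallel with the load: 1.577 ‖ 10.6 = 1.373 MΩ.
V_out = 38.1 × 1.373/(7.283 + 1.373) = 6.043 V.

V_out ≈ 6.04 V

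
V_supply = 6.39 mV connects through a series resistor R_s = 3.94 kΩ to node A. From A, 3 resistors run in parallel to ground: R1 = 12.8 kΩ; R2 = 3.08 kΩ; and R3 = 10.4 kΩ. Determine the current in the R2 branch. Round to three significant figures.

Parallel bank: R_p = 1/(1/12.8 + 1/3.08 + 1/10.4) = 2.004 kΩ.
Node voltage V_A = V_supply · R_p/(R_s + R_p) = 6.39 × 0.3372 = 2.155 mV.
I(R2) = V_A / R2 = 2.155/3.08 = 0.6995 µA.
(Check via current divider: I_total = 1.075 µA; share G_k/ΣG = 0.6507 → same result.)

I ≈ 0.700 µA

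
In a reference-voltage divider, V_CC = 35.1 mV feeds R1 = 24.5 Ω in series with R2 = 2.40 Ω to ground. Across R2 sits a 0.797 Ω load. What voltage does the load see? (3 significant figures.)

First combine the lower leg with the load: R2 ‖ R_L = 0.5983 Ω.
Then V_out = V_CC · R2'/(R1 + R2') = 35.1 × 0.5983/25.10 = 0.8367 mV.

V_out ≈ 0.837 mV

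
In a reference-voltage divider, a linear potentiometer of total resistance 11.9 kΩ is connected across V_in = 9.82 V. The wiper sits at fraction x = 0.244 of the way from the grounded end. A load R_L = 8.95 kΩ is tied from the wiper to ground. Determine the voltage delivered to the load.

Split the track: R_lower = x·R_p = 2.904 kΩ, R_upper = (1−x)·R_p = 8.996 kΩ.
R_L loads the lower segment: effective lower R = 2.192 kΩ.
V_out = 9.82 × 2.192/(8.996 + 2.192) = 1.924 V.
(Unloaded: V_out = x·V_in = 2.40 V.)

V_out ≈ 1.92 V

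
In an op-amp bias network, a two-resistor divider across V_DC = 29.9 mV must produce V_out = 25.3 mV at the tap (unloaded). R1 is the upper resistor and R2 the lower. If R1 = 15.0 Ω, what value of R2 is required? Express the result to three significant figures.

The divider ratio is R2/(R1+R2) = 25.3/29.9 = 0.8462.
R2 = R1 · 0.8462/(1 − 0.8462) = 82.50 Ω.

R2 ≈ 82.5 Ω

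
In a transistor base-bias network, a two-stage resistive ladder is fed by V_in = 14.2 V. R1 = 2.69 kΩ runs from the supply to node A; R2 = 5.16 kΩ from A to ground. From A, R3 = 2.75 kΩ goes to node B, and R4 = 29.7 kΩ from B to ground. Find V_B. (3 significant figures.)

V_B ≈ 8.10 V

The second stage (R3 + R4 = 32.45 kΩ) loads node A in parallel with R2.
Effective lower resistance at A: R2 ‖ 32.45 = 4.452 kΩ.
So V_A = 14.2 × 0.6234 = 8.852 V.
V_B = V_A × 0.9153 = 8.102 V.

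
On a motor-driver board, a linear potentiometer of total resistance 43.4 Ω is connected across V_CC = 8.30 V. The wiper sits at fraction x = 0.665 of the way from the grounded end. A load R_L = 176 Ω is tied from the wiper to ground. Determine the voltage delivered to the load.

Split the track: R_lower = x·R_p = 28.86 Ω, R_upper = (1−x)·R_p = 14.54 Ω.
R_L loads the lower segment: effective lower R = 24.80 Ω.
Then V_out = V_CC · 24.80/(14.54 + 24.80) = 5.232 V.

V_out ≈ 5.23 V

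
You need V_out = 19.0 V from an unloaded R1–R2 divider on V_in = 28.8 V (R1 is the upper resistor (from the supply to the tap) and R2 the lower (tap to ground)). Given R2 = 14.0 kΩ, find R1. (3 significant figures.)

The divider ratio is R2/(R1+R2) = 19.0/28.8 = 0.6597.
Rearranging, R1 = R2·(1−k)/k = 14.0 × 0.5158 = 7.221 kΩ.

R1 ≈ 7.22 kΩ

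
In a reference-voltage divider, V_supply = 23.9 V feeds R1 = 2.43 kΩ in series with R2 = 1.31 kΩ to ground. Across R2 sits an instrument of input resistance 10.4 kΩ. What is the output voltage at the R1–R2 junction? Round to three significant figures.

V_out ≈ 7.74 V

The load sits in parallel with R2, giving an effective lower resistance R2' = R2·R_L/(R2+R_L) = 1.163 kΩ.
Then V_out = V_supply · R2'/(R1 + R2') = 23.9 × 1.163/3.593 = 7.738 V.
(Unloaded it would be 8.37 V; the load pulls it down.)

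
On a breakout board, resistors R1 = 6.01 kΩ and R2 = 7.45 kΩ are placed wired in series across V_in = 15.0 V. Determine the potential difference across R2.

V ≈ 8.30 V

ΣR = 6.01 + 7.45 = 13.46 kΩ.
Voltage divider: V = V_in · (7.450 / 13.46) = 15.0 × 0.5535 = 8.302 V.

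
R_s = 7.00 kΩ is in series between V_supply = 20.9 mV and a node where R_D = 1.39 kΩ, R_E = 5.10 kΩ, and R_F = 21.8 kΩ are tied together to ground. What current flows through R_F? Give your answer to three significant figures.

Combine the parallel branches: R_p = (1/1.39 + 1/5.10 + 1/21.8)⁻¹ = 1.040 kΩ.
Node voltage V_A = V_supply · R_p/(R_s + R_p) = 20.9 × 0.1294 = 2.704 mV.
I(R_F) = V_A / R_F = 2.704/21.8 = 0.1240 µA.

I ≈ 0.124 µA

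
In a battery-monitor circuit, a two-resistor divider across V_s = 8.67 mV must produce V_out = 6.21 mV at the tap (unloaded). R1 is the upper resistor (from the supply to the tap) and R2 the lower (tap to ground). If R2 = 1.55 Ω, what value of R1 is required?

R1 ≈ 0.614 Ω

The divider ratio is R2/(R1+R2) = 6.21/8.67 = 0.7163.
R1 = R2·(1/k − 1) = 1.55 × 0.3961 = 0.6140 Ω.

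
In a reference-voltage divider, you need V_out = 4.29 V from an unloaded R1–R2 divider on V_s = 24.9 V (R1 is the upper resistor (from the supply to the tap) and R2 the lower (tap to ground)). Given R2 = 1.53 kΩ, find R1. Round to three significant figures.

R1 ≈ 7.35 kΩ

The divider ratio is R2/(R1+R2) = 4.29/24.9 = 0.1723.
So R1 = R2 · (V_s/V_out − 1) = 1.53 × (24.9/4.29 − 1) = 1.53 × 4.804 = 7.350 kΩ.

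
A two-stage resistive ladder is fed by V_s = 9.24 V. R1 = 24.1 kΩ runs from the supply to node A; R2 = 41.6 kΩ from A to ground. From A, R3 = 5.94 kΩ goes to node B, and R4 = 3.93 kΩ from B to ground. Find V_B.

V_B ≈ 0.915 V

Looking into the second stage from A: R3 + R4 = 9.870 kΩ appears in parallel with R2.
Effective lower resistance at A: R2 ‖ 9.870 = 7.977 kΩ.
First divider: V_A = V_s · 7.977/(24.1 + 7.977) = 2.298 V.
Then the unloaded second divider: V_B = V_A × R4/(R3+R4) = 2.298 × 0.3982 = 0.9150 V.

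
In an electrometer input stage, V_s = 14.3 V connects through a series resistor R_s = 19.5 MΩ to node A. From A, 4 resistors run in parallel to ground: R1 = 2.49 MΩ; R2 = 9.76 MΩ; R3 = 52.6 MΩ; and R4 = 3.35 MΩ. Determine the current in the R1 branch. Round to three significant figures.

Combine the parallel branches: R_p = (1/2.49 + 1/9.76 + 1/52.6 + 1/3.35)⁻¹ = 1.217 MΩ.
Node voltage V_A = V_s · R_p/(R_s + R_p) = 14.3 × 0.05875 = 0.8401 V.
Branch current I = V_A/R1 = 0.8401/2.49 = 0.3374 µA.

I ≈ 0.337 µA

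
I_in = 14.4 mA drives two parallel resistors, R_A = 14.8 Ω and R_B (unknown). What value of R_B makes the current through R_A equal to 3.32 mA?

In a two-way split, I_A/I_in = R_B/(R_A + R_B).
With f = 0.2306, R_B = R_A · f/(1−f) = 14.8 × 0.2996 = 4.435 Ω.

R_B ≈ 4.43 Ω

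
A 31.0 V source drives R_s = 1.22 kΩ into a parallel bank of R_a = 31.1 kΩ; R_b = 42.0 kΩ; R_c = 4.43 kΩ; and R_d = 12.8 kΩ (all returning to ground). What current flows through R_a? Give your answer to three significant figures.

I ≈ 0.693 mA

Parallel bank: R_p = 1/(1/31.1 + 1/42.0 + 1/4.43 + 1/12.8) = 2.779 kΩ.
V_A = 31.0 × 2.779/3.999 = 21.54 V.
I(R_a) = V_A / R_a = 21.54/31.1 = 0.6927 mA.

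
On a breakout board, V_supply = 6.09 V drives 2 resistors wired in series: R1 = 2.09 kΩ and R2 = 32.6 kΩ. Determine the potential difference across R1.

V ≈ 0.367 V

Series total: ΣR = 2.09 + 32.6 = 34.69 kΩ.
Voltage divider: V = V_supply · (2.090 / 34.69) = 6.09 × 0.06025 = 0.3669 V.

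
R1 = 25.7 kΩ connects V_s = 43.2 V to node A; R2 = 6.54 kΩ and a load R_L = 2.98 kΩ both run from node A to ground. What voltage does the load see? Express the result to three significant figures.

V_out ≈ 3.19 V

R2 ‖ R_L = (6.54 × 2.98)/(6.54 + 2.98) = 2.047 kΩ.
Voltage divider with the loaded lower leg: V_out = 43.2 × 2.047/(25.7 + 2.047) = 43.2 × 0.07378 = 3.187 V.
(Unloaded it would be 8.76 V; the load pulls it down.)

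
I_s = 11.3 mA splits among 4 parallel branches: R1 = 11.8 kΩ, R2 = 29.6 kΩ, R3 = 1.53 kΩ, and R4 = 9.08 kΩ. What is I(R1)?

ΣG = 1/11.8 + 1/29.6 + 1/1.53 + 1/9.08 = 0.8823.
By the current-divider rule, I = I_s · G_k/ΣG = 11.3 × 0.09606 = 1.085 mA.

I ≈ 1.09 mA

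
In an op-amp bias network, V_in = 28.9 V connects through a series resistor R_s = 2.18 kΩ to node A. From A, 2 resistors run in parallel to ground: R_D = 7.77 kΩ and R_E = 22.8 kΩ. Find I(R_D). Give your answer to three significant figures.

I ≈ 2.70 mA

Parallel bank: R_p = 1/(1/7.77 + 1/22.8) = 5.795 kΩ.
Node voltage V_A = V_in · R_p/(R_s + R_p) = 28.9 × 0.7266 = 21.00 V.
I(R_D) = V_A / R_D = 21.00/7.77 = 2.703 mA.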